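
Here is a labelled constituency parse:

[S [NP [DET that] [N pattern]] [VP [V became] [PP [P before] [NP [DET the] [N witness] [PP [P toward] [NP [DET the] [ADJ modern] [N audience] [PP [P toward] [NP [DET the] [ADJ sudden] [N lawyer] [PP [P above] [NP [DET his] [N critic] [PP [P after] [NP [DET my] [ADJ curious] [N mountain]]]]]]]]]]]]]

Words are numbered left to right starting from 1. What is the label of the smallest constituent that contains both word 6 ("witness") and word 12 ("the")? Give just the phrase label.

Word 6 lies under S → VP → PP → NP → N; word 12 lies under S → VP → PP → NP → PP → NP → PP → NP → DET. The lowest shared node is the NP.

NP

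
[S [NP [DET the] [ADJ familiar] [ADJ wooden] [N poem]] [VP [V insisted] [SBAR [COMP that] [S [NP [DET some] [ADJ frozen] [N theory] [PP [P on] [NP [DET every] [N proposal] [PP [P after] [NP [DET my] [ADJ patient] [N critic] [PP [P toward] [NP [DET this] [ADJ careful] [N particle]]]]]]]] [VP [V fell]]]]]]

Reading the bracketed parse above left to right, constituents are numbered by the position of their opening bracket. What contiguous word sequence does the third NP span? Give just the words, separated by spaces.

every proposal after my patient critic toward this careful particle

In left-to-right order the NP constituents are "the familiar wooden poem"; "some frozen theory on every proposal after my patient critic toward this careful particle"; "every proposal after my patient critic toward this careful particle"; "my patient critic toward this careful particle"; "this careful particle". Number 3 is "every proposal after my patient critic toward this careful particle".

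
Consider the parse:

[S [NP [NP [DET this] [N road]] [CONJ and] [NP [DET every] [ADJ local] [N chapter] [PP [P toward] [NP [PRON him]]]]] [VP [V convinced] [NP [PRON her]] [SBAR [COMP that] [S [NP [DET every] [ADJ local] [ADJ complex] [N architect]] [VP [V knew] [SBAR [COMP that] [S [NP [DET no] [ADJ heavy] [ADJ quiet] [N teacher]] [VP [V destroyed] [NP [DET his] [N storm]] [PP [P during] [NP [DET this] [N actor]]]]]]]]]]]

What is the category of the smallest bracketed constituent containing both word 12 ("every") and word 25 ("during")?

Both words fall inside [S every local complex architect knew that no heavy quiet teacher destroyed his storm during this actor] (words 12–27), and no smaller constituent contains them both. Label: S.

S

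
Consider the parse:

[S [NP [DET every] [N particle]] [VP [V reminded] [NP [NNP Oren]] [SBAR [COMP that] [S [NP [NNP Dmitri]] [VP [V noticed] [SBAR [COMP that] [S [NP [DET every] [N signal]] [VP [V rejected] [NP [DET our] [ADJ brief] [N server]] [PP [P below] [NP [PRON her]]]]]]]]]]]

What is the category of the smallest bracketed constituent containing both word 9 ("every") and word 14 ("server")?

Both words fall inside [S every signal rejected our brief server below her] (words 9–16), and no smaller constituent contains them both. Label: S.

S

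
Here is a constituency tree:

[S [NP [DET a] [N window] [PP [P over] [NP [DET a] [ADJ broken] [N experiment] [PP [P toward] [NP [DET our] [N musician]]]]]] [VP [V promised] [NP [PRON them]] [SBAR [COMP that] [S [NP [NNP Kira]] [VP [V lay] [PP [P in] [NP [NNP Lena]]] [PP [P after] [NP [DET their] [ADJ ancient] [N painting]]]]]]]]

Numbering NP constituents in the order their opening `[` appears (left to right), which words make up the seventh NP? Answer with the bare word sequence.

In left-to-right order the NP constituents are "a window over a broken experiment toward our musician"; "a broken experiment toward our musician"; "our musician"; "them"; "Kira"; "Lena"; "their ancient painting". Number 7 is "their ancient painting".

their ancient painting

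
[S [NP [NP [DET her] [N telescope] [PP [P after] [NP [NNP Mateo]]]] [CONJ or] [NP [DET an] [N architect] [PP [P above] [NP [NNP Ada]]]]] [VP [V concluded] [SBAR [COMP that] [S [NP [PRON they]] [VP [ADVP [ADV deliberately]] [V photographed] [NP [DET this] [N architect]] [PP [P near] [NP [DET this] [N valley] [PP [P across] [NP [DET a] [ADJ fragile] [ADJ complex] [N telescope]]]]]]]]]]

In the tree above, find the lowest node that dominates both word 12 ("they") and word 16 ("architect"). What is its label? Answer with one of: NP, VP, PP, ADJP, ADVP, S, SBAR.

Both words fall inside [S they deliberately photographed this architect near this valley across a fragile complex telescope] (words 12–24), and no smaller constituent contains them both. Label: S.

S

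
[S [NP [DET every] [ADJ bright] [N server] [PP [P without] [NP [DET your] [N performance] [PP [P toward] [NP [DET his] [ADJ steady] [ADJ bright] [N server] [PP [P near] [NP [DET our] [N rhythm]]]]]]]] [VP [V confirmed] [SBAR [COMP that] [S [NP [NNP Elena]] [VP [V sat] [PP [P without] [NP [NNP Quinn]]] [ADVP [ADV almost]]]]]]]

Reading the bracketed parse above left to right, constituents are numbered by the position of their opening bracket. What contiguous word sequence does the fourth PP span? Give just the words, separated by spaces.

In left-to-right order the PP constituents are "without your performance toward his steady bright server near our rhythm"; "toward his steady bright server near our rhythm"; "near our rhythm"; "without Quinn". Number 4 is "without Quinn".

without Quinn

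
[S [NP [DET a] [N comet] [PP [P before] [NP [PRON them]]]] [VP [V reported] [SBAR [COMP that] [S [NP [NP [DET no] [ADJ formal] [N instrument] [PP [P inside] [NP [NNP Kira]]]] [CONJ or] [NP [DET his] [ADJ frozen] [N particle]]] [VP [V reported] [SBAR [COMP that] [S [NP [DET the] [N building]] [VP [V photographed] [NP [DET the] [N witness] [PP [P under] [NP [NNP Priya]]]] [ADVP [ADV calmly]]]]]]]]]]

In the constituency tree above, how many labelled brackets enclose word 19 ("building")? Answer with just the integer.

9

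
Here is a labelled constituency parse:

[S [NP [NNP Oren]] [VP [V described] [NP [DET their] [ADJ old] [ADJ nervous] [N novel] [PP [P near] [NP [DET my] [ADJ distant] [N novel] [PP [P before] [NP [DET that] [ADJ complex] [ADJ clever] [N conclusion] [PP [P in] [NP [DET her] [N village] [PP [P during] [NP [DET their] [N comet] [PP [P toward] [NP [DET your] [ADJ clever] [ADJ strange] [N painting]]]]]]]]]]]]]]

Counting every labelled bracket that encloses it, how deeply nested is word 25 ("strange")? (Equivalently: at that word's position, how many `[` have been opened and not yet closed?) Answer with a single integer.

Counting open brackets not yet closed at "strange": [S [VP [NP [PP [NP [PP [NP [PP [NP [PP [NP [PP [NP [ADJ = 14.

14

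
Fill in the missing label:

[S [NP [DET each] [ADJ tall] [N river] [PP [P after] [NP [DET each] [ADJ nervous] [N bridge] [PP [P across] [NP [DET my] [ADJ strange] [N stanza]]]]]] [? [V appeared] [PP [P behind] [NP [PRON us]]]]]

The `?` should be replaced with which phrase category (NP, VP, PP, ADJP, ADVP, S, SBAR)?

VP

The `?` node immediately contains: V 'appeared', PP. That is the internal structure of a verb phrase, so the label is VP.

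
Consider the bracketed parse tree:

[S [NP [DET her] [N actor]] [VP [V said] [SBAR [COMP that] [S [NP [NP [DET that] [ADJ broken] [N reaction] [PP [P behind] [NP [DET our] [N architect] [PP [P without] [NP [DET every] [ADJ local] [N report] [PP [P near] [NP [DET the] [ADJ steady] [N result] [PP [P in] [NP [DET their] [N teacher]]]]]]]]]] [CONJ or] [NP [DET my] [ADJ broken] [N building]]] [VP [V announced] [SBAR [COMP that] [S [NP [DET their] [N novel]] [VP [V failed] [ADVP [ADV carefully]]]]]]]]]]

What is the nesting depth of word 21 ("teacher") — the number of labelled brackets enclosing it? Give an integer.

Counting open brackets not yet closed at "teacher": [S [VP [SBAR [S [NP [NP [PP [NP [PP [NP [PP [NP [PP [NP [N = 15.

15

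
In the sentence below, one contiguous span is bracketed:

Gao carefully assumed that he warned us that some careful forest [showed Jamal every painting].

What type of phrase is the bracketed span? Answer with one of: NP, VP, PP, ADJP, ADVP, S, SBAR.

VP

"showed" is the head of the bracketed span, so the span is a verb phrase: VP.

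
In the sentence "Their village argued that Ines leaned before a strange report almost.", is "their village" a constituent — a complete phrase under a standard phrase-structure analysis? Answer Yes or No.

Yes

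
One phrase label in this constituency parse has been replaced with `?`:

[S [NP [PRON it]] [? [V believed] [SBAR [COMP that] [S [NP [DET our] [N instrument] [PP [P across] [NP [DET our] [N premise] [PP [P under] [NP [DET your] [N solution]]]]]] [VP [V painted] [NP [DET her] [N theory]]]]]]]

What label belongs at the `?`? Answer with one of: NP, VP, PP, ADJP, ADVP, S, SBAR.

VP

A constituent whose immediate children are V 'believed', SBAR is a verb phrase: VP.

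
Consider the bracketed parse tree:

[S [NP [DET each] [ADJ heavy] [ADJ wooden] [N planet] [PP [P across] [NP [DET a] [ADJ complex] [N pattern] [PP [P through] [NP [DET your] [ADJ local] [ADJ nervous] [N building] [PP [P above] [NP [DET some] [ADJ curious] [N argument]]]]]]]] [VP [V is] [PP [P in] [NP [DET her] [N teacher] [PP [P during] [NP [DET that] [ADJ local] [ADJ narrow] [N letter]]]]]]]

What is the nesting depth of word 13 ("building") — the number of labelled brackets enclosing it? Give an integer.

Counting open brackets not yet closed at "building": [S [NP [PP [NP [PP [NP [N = 7.

7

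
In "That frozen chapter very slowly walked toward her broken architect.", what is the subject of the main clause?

that frozen chapter

In the main clause the verb is "walked"; the NP preceding it, "that frozen chapter", is the subject.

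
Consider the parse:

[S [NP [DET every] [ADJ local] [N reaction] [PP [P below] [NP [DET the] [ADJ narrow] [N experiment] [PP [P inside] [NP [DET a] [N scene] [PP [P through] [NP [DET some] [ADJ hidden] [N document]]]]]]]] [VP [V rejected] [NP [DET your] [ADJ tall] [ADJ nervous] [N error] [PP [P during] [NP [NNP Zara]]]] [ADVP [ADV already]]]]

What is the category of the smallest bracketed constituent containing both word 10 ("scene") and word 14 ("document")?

The smallest bracket enclosing both words is [NP a scene through some hidden document], so the label is NP.

NP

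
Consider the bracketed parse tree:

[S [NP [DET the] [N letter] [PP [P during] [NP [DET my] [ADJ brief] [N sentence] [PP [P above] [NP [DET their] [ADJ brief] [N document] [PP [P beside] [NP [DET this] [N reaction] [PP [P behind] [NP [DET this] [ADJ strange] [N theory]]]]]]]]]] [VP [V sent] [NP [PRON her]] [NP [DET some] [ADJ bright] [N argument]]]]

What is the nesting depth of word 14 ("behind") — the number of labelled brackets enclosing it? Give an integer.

10

The word sits inside P, which is inside PP, inside NP, inside PP, inside NP, inside PP, inside NP, inside PP, inside NP, inside S — 10 brackets in all.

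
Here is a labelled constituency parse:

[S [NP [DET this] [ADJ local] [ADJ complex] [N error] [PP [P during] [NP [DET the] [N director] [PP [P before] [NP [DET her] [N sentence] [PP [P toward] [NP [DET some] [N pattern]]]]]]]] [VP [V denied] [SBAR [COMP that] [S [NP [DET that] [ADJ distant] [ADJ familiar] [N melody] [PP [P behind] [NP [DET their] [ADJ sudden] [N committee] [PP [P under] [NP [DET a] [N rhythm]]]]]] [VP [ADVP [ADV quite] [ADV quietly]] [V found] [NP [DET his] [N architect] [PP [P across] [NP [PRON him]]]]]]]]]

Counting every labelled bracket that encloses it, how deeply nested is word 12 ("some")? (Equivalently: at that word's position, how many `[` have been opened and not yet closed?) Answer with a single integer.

9

The word sits inside DET, which is inside NP, inside PP, inside NP, inside PP, inside NP, inside PP, inside NP, inside S — 9 brackets in all.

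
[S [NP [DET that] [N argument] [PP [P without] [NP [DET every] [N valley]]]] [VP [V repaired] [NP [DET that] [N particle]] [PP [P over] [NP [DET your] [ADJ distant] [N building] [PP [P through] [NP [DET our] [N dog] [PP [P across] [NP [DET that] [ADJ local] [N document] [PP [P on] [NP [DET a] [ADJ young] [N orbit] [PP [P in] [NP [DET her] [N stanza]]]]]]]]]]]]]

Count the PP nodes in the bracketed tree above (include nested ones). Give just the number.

6

The PP constituents are: [PP without every valley]; [PP over your distant building through our dog across that local document on a young orbit in her stanza]; [PP through our dog across that local document on a young orbit in her stanza]; [PP across that local document on a young orbit in her stanza]; [PP on a young orbit in her stanza]; [PP in her stanza]. Total: 6.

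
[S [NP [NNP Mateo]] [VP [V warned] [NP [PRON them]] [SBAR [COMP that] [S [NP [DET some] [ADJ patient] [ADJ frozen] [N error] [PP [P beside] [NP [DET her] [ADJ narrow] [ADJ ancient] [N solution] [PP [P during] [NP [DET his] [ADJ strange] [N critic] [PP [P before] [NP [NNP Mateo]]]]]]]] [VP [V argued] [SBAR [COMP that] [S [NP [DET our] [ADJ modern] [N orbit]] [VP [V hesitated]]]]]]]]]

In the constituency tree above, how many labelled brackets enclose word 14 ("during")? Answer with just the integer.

9

Path from the root down to the word: S → VP → SBAR → S → NP → PP → NP → PP → P. That is 9 enclosing brackets.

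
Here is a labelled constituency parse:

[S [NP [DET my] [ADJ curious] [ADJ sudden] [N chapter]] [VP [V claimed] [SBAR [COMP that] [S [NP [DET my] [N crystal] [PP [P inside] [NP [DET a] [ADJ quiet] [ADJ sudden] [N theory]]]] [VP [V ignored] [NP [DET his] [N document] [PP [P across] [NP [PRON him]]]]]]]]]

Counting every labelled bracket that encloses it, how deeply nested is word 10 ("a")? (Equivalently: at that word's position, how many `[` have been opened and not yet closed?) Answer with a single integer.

8

Path from the root down to the word: S → VP → SBAR → S → NP → PP → NP → DET. That is 8 enclosing brackets.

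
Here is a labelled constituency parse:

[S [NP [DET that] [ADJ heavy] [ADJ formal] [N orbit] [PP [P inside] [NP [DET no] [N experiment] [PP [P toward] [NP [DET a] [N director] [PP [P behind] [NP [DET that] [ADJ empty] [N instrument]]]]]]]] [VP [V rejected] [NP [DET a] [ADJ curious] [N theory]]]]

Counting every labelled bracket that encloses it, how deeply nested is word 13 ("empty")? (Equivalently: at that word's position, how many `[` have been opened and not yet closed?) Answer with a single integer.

Path from the root down to the word: S → NP → PP → NP → PP → NP → PP → NP → ADJ. That is 9 enclosing brackets.

9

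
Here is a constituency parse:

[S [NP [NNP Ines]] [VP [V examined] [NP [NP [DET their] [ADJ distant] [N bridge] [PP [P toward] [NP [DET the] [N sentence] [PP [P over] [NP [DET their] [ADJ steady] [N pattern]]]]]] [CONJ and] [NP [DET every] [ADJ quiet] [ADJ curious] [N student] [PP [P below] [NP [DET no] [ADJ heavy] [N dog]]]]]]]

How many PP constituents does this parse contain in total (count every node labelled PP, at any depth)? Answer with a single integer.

The PP constituents are: [PP toward the sentence over their steady pattern]; [PP over their steady pattern]; [PP below no heavy dog]. Total: 3.

3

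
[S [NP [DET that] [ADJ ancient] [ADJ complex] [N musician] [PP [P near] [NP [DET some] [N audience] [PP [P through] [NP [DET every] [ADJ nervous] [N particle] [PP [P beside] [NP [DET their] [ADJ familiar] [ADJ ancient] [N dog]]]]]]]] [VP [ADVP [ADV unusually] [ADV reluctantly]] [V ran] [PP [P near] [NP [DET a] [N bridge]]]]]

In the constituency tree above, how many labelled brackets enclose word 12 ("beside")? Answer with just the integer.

8

The word sits inside P, which is inside PP, inside NP, inside PP, inside NP, inside PP, inside NP, inside S — 8 brackets in all.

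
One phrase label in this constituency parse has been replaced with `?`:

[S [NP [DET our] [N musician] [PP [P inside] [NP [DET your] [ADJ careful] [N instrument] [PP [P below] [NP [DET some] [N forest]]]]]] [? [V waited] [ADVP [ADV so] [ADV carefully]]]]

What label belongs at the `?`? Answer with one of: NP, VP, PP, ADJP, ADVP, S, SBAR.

VP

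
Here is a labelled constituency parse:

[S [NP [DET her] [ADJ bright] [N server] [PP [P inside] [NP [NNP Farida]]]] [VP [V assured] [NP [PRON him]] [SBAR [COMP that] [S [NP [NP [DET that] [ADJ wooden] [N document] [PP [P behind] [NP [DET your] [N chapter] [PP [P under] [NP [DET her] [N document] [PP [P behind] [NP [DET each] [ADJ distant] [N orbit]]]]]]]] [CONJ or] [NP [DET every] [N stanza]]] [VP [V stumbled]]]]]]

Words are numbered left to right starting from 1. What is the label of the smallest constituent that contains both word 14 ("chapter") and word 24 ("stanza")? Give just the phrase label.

NP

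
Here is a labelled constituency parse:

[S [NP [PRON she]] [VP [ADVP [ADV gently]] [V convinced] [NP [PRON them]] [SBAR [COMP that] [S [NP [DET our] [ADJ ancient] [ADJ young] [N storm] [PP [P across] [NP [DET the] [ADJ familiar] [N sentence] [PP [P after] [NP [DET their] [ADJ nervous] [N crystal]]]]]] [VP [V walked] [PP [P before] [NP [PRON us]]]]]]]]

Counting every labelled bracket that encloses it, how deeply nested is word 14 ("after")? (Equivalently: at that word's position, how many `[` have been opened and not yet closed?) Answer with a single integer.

9

Path from the root down to the word: S → VP → SBAR → S → NP → PP → NP → PP → P. That is 9 enclosing brackets.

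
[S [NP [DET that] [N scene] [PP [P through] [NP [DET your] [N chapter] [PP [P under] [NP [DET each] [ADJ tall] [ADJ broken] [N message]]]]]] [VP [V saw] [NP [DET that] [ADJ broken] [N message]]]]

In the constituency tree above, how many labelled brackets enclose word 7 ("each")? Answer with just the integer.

The word sits inside DET, which is inside NP, inside PP, inside NP, inside PP, inside NP, inside S — 7 brackets in all.

7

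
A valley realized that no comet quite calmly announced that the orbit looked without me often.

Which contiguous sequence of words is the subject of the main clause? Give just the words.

a valley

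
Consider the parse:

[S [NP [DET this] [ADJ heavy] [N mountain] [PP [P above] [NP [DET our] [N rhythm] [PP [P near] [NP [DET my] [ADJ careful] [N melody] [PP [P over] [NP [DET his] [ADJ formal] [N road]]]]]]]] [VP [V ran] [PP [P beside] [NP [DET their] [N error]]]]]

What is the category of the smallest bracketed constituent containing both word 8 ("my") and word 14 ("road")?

NP

Both words fall inside [NP my careful melody over his formal road] (words 8–14), and no smaller constituent contains them both. Label: NP.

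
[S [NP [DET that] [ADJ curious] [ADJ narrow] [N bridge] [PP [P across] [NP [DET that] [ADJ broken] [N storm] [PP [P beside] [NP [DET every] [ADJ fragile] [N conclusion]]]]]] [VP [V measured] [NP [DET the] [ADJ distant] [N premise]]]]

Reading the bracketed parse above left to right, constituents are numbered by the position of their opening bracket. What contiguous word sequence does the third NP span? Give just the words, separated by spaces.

The NP opening brackets appear, in order, over: "that curious narrow bridge across that broken storm beside every fragile conclusion"; "that broken storm beside every fragile conclusion"; "every fragile conclusion"; "the distant premise". The third one spans "every fragile conclusion".

every fragile conclusion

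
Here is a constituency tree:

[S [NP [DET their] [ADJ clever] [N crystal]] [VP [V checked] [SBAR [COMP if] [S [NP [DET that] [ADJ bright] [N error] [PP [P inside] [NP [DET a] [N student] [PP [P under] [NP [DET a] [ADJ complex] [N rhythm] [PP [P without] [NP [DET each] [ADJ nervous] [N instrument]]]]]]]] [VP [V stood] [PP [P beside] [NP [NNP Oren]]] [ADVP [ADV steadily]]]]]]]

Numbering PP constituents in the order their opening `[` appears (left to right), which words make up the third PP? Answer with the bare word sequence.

The PP opening brackets appear, in order, over: "inside a student under a complex rhythm without each nervous instrument"; "under a complex rhythm without each nervous instrument"; "without each nervous instrument"; "beside Oren". The third one spans "without each nervous instrument".

without each nervous instrument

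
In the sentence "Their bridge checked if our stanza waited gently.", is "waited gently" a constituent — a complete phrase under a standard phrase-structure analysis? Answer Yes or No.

Yes

"waited gently" is exactly the verb phrase [VP waited gently], a complete constituent.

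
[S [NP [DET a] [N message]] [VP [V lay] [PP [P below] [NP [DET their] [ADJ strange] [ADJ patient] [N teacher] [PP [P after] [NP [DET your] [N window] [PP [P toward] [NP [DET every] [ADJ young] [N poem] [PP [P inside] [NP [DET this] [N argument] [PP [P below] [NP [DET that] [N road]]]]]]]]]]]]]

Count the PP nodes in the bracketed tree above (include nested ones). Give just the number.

Scanning left to right, an opening `[PP` appears at word positions 4, 9, 12, 16, 19 — 5 in total.

5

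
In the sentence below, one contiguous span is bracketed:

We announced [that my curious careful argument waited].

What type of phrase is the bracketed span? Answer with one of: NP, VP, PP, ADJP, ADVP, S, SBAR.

SBAR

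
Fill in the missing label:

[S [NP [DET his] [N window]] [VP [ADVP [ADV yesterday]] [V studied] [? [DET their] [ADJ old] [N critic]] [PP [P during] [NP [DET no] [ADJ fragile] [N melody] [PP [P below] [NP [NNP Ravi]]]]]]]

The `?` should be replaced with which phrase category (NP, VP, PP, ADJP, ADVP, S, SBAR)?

NP

Looking at what the `?` directly dominates — DET 'their', ADJ 'old', N 'critic' — this is a noun phrase (NP).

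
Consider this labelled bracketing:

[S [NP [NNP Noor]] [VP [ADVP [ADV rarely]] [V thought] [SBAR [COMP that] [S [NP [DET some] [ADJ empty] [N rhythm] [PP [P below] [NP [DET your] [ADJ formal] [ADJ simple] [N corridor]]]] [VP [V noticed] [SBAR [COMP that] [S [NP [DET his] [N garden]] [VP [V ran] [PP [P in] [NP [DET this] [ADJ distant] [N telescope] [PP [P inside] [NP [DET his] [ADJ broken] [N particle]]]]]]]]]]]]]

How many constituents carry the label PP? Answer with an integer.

3

The PP constituents are: [PP below your formal simple corridor]; [PP in this distant telescope inside his broken particle]; [PP inside his broken particle]. Total: 3.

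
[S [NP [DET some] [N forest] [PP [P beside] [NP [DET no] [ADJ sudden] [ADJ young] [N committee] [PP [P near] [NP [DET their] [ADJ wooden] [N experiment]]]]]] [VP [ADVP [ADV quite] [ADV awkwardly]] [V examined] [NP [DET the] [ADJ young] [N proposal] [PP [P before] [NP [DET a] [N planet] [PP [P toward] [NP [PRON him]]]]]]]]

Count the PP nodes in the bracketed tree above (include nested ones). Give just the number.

4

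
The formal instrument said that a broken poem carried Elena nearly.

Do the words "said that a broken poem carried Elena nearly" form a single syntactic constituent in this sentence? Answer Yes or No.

Yes

These words form the whole verb phrase headed by "said", so yes — one constituent.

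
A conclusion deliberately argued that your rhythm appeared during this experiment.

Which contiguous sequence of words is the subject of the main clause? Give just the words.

a conclusion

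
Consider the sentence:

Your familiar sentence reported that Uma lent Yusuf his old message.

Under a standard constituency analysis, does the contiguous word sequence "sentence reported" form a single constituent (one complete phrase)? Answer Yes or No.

"sentence" belongs to the noun phrase "your familiar sentence" while "reported" belongs to the verb phrase "reported that Uma lent Yusuf his old message"; a span that runs across that boundary is not a single phrase.

No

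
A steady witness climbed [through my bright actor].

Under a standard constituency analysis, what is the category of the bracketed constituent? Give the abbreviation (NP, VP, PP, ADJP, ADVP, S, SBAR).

"through" is the head of the bracketed span, so the span is a prepositional phrase: PP.

PP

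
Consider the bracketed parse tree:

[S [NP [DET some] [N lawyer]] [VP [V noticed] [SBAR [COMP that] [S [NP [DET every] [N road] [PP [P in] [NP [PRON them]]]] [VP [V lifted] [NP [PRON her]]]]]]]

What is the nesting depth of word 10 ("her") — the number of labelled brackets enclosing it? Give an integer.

7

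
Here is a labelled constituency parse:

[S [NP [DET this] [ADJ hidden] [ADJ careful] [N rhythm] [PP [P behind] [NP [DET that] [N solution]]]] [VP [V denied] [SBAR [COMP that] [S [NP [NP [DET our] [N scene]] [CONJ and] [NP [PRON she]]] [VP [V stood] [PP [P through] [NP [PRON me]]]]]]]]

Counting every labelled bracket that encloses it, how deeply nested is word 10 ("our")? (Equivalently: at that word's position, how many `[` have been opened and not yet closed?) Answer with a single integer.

The word sits inside DET, which is inside NP, inside NP, inside S, inside SBAR, inside VP, inside S — 7 brackets in all.

7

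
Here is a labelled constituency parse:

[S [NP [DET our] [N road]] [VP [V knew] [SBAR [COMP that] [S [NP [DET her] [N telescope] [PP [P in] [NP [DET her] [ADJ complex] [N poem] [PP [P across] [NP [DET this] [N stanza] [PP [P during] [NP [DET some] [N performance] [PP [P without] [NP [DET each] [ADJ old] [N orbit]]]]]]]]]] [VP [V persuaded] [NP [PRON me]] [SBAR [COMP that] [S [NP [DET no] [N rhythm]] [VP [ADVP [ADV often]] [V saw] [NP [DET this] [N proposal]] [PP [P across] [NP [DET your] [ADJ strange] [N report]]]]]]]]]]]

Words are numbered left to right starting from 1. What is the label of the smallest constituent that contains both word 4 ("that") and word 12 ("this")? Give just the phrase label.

SBAR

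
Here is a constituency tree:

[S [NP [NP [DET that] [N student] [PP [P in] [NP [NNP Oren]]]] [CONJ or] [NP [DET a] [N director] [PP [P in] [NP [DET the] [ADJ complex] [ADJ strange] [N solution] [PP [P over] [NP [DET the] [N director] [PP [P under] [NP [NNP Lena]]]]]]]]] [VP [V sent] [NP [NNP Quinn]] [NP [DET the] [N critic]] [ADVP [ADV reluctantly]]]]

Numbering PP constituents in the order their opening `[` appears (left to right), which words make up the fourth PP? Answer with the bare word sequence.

under Lena

The PP opening brackets appear, in order, over: "in Oren"; "in the complex strange solution over the director under Lena"; "over the director under Lena"; "under Lena". The fourth one spans "under Lena".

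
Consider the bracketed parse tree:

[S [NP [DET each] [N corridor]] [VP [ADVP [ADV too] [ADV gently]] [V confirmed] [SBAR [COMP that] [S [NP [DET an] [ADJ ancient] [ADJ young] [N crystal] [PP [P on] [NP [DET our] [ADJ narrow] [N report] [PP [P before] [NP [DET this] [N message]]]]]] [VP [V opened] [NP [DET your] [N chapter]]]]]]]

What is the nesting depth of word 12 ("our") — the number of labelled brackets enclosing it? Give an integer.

Counting open brackets not yet closed at "our": [S [VP [SBAR [S [NP [PP [NP [DET = 8.

8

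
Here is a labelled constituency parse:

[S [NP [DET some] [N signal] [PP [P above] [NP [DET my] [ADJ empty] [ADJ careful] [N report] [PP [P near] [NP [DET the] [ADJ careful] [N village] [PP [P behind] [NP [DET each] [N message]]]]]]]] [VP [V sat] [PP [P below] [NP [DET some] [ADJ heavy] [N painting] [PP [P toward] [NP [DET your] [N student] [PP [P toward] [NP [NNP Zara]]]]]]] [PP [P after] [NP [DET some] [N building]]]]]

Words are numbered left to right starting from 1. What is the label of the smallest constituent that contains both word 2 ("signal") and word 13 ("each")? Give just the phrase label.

NP

The smallest bracket enclosing both words is [NP some signal above my empty careful report near the careful village behind each message], so the label is NP.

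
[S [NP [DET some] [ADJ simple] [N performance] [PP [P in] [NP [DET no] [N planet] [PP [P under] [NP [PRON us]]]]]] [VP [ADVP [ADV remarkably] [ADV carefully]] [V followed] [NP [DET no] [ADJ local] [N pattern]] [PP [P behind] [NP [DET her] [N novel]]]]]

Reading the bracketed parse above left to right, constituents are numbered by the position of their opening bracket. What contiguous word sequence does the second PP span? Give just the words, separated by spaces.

Opening `[PP` markers occur at word positions 4, 7, 15; the second of these opens the constituent [PP under us].

under us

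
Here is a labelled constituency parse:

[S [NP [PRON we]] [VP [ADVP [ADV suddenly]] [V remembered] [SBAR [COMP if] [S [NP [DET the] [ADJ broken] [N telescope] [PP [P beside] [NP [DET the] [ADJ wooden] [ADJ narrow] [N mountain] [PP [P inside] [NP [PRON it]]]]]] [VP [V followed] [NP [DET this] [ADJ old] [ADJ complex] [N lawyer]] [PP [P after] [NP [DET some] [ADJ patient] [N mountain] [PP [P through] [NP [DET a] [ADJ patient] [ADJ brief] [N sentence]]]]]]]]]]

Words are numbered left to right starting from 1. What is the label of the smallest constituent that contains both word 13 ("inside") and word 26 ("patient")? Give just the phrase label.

Both words fall inside [S the broken telescope beside the wooden narrow mountain inside it followed this old complex lawyer after some patient mountain through a patient brief sentence] (words 5–28), and no smaller constituent contains them both. Label: S.

S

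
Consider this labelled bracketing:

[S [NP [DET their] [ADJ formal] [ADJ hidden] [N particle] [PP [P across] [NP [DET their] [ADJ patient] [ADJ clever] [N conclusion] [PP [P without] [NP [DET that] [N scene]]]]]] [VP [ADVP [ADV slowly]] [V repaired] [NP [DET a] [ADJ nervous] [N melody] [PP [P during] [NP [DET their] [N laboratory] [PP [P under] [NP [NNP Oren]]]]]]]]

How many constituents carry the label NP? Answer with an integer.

6

The NP constituents are: [NP their formal hidden particle across their patient clever conclusion without that scene]; [NP their patient clever conclusion without that scene]; [NP that scene]; [NP a nervous melody during their laboratory under Oren]; [NP their laboratory under Oren]; [NP Oren]. Total: 6.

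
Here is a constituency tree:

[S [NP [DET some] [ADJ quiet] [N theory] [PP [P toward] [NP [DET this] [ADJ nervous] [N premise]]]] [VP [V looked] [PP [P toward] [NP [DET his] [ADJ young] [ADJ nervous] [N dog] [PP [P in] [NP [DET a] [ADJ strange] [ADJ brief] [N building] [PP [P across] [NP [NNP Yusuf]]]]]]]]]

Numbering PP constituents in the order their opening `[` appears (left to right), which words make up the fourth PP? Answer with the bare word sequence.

across Yusuf

In left-to-right order the PP constituents are "toward this nervous premise"; "toward his young nervous dog in a strange brief building across Yusuf"; "in a strange brief building across Yusuf"; "across Yusuf". Number 4 is "across Yusuf".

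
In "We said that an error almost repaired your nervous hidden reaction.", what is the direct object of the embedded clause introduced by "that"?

your nervous hidden reaction

"repaired" heads the VP of the embedded clause introduced by "that", and "your nervous hidden reaction" is its direct object.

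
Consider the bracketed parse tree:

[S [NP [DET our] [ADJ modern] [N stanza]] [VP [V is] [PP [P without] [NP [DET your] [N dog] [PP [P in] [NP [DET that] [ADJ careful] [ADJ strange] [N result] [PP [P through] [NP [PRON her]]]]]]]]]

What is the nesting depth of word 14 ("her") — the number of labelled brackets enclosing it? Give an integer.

9

Counting open brackets not yet closed at "her": [S [VP [PP [NP [PP [NP [PP [NP [PRON = 9.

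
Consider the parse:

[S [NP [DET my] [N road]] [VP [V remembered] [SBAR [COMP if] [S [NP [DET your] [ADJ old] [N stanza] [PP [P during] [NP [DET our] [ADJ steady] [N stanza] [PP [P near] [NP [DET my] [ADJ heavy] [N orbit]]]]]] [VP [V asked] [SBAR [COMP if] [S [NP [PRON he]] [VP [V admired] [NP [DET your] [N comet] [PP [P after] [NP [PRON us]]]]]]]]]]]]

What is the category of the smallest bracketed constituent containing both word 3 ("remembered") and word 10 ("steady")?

Word 3 lies under S → VP → V; word 10 lies under S → VP → SBAR → S → NP → PP → NP → ADJ. The lowest shared node is the VP.

VP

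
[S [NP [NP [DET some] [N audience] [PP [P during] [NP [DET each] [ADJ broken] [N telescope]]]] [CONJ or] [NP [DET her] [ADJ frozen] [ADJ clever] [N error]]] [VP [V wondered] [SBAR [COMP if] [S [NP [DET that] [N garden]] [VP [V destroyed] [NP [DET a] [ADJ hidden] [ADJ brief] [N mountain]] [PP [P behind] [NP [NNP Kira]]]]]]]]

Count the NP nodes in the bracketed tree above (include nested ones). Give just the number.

7

Scanning left to right, an opening `[NP` appears at word positions 1, 1, 4, 8, 14, 17, 22 — 7 in total.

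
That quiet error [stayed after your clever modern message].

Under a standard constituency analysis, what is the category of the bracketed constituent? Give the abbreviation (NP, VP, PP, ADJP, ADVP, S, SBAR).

"stayed" is the head of the bracketed span, so the span is a verb phrase: VP.

VP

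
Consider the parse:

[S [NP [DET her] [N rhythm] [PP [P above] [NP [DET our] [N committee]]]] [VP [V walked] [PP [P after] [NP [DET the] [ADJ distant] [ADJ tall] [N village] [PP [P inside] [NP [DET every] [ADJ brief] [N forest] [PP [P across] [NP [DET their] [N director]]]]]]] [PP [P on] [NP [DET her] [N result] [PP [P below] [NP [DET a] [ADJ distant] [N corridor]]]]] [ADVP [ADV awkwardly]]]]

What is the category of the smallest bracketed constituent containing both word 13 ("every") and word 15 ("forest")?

NP

Both words fall inside [NP every brief forest across their director] (words 13–18), and no smaller constituent contains them both. Label: NP.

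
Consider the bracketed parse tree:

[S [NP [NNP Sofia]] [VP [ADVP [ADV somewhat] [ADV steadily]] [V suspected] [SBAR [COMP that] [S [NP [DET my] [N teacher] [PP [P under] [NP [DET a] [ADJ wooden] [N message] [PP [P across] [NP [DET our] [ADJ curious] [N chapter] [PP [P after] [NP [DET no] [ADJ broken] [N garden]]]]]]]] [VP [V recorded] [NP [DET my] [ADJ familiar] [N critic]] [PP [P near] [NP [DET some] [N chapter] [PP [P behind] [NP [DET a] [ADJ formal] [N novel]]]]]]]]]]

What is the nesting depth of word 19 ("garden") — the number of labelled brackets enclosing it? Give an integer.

12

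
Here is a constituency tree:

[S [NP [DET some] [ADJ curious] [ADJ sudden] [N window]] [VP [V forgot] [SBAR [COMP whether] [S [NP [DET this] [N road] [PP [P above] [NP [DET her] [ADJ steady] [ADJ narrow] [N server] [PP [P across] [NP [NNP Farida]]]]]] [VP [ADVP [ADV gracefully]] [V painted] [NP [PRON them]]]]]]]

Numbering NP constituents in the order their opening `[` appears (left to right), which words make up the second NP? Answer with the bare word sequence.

The NP opening brackets appear, in order, over: "some curious sudden window"; "this road above her steady narrow server across Farida"; "her steady narrow server across Farida"; "Farida"; "them". The second one spans "this road above her steady narrow server across Farida".

this road above her steady narrow server across Farida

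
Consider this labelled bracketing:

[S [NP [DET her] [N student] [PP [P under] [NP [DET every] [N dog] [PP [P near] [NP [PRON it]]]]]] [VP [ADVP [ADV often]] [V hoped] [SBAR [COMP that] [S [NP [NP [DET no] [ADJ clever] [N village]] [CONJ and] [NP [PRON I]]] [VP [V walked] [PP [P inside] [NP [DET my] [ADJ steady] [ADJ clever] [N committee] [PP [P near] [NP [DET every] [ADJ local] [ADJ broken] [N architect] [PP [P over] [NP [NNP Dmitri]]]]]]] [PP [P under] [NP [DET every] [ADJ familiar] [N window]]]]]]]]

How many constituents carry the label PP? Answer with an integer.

Scanning left to right, an opening `[PP` appears at word positions 3, 6, 17, 22, 27, 29 — 6 in total.

6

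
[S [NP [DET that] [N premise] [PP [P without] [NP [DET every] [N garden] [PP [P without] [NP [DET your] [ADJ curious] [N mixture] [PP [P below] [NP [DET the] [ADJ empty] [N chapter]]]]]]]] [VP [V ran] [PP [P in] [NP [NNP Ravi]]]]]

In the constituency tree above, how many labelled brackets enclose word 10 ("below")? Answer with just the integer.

8

Counting open brackets not yet closed at "below": [S [NP [PP [NP [PP [NP [PP [P = 8.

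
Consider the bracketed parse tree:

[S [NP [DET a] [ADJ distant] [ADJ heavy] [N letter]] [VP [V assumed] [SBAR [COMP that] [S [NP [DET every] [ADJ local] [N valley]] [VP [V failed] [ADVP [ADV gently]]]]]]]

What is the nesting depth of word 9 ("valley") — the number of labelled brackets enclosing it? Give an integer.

Counting open brackets not yet closed at "valley": [S [VP [SBAR [S [NP [N = 6.

6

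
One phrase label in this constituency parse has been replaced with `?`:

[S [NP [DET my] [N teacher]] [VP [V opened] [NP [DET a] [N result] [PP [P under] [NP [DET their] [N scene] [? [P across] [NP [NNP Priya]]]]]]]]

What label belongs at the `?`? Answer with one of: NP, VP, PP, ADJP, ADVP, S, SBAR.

The `?` node immediately contains: P 'across', NP. That is the internal structure of a prepositional phrase, so the label is PP.

PP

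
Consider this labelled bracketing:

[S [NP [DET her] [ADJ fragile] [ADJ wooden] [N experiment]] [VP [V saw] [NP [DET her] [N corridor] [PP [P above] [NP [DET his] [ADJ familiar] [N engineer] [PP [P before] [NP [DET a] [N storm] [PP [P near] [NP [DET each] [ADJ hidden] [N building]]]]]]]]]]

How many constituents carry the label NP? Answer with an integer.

5

Listing each NP by its span: [NP her fragile wooden experiment]; [NP her corridor above his familiar engineer before a storm near each hidden building]; [NP his familiar engineer before a storm near each hidden building]; [NP a storm near each hidden building]; [NP each hidden building] — that makes 5.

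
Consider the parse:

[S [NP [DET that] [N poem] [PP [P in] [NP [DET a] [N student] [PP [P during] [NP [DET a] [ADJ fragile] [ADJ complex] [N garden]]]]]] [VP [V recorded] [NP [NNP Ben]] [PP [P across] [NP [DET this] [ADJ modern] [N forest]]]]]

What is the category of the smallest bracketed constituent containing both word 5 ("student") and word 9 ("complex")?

Word 5 lies under S → NP → PP → NP → N; word 9 lies under S → NP → PP → NP → PP → NP → ADJ. The lowest shared node is the NP.

NP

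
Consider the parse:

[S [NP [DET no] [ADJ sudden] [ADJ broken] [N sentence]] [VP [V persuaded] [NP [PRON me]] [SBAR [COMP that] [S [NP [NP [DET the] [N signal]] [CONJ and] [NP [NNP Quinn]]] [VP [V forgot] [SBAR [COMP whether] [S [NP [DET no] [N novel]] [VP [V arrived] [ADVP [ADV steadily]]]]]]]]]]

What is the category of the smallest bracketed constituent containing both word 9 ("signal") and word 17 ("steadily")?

S

Word 9 lies under S → VP → SBAR → S → NP → NP → N; word 17 lies under S → VP → SBAR → S → VP → SBAR → S → VP → ADVP → ADV. The lowest shared node is the S.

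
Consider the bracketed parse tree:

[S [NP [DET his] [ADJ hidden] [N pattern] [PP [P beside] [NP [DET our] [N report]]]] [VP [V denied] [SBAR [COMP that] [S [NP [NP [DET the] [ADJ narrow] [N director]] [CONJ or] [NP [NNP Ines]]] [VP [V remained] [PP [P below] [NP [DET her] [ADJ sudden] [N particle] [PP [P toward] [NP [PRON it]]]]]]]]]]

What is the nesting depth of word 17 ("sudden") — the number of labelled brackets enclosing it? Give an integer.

8

The word sits inside ADJ, which is inside NP, inside PP, inside VP, inside S, inside SBAR, inside VP, inside S — 8 brackets in all.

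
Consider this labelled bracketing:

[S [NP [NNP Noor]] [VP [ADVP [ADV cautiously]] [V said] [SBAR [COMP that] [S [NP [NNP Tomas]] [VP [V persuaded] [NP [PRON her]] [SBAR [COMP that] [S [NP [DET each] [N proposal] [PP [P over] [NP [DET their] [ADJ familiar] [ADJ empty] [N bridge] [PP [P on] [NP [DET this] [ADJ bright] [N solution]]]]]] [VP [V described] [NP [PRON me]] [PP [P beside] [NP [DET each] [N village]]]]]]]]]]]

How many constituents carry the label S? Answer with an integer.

3

The S constituents are: [S Noor cautiously said that Tomas persuaded her that each proposal over their familiar empty bridge on this bright solution described me beside each village]; [S Tomas persuaded her that each proposal over their familiar empty bridge on this bright solution described me beside each village]; [S each proposal over their familiar empty bridge on this bright solution described me beside each village]. Total: 3.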